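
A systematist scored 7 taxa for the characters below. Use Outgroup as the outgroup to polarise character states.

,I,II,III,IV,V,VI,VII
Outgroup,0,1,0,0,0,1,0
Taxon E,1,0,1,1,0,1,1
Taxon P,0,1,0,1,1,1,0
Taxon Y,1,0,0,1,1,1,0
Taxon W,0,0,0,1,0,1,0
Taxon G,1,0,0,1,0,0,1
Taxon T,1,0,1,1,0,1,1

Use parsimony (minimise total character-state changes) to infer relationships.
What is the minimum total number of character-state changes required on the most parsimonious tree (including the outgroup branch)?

Character polarity is set by the outgroup: the derived state is whichever differs from the outgroup's state, so for II, VI the derived state is '0', and for the remaining characters it is '1'.
I (derived state '1') is shared by Taxon E, Taxon G, Taxon T, and Taxon Y — a synapomorphy uniting that clade.
II (derived state '0') is shared by Taxon E, Taxon G, Taxon T, Taxon W, and Taxon Y — a synapomorphy uniting that clade.
III (derived state '1') is shared by Taxon E and Taxon T — a synapomorphy uniting that clade.
IV (derived state '1') is shared by all ingroup taxa — unites the whole ingroup.
V (state '1') occurs in Taxon P and Taxon Y but conflicts with the nesting implied by the other characters — most parsimoniously interpreted as homoplasy.
VI (derived state '0') is unique to Taxon G (autapomorphy; uninformative for grouping).
VII: derived state '1' in Taxon E, Taxon G, and Taxon T only — synapomorphy for {Taxon E, Taxon G, Taxon T}.
Most parsimonious ingroup topology: (((((Taxon E,Taxon T),Taxon G),Taxon Y),Taxon W),Taxon P).
Changes per character on this tree: I: 1; II: 1; III: 1; IV: 1; V: 2; VI: 1; VII: 1.
Total = 8.

8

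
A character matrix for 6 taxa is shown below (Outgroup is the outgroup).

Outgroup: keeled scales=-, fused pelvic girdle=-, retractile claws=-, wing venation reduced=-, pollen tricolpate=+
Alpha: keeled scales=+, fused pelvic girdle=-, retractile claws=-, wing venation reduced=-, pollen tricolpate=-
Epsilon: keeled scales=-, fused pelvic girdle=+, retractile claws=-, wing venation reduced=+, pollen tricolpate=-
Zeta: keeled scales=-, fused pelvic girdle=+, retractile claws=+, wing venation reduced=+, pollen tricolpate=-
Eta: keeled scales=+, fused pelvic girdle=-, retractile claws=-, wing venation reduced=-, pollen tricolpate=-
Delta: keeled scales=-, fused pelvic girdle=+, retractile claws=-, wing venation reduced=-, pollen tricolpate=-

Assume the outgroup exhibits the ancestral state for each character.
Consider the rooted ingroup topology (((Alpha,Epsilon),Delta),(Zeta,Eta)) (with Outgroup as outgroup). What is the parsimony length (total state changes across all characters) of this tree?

9

Map each character onto (((Alpha,Epsilon),Delta),(Zeta,Eta)) (rooted by Outgroup) and count the minimum state changes it requires (Fitch parsimony):
keeled scales: 2; fused pelvic girdle: 3; retractile claws: 1; wing venation reduced: 2; pollen tricolpate: 1.
Total tree length = 9.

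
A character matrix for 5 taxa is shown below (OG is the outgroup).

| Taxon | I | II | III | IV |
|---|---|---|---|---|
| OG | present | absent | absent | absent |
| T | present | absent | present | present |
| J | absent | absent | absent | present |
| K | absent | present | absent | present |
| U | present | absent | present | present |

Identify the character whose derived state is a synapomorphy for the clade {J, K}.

Character polarity is set by the outgroup: the derived state is whichever differs from the outgroup's state, so for I the derived state is 'absent', and for the remaining characters it is 'present'.
I: derived state 'absent' in J and K only — synapomorphy for {J, K}.
II: derived state 'present' in K only — an autapomorphy, so it tells us nothing about relationships among taxa.
III (derived state 'present') is shared by T and U — a synapomorphy uniting that clade.
All ingroup taxa share the derived state 'present' for IV; it defines the ingroup but does not resolve relationships within it.
Most parsimonious ingroup topology: ((U,T),(K,J)).
The clade {J, K} is supported by I: its derived state 'absent' occurs in exactly those taxa and in no other taxon (including the outgroup).

I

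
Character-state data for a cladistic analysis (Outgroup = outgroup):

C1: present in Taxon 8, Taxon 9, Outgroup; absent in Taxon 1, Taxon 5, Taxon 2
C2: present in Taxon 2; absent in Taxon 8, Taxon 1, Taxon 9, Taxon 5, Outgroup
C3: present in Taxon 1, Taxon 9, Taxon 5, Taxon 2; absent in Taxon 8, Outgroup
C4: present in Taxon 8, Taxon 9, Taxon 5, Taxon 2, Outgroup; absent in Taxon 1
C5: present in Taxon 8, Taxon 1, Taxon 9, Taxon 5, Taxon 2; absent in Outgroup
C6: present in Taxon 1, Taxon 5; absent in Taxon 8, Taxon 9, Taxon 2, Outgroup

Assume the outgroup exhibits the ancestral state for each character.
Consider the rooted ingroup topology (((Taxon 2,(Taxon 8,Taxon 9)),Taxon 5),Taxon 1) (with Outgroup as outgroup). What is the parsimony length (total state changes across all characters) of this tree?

Map each character onto (((Taxon 2,(Taxon 8,Taxon 9)),Taxon 5),Taxon 1) (rooted by Outgroup) and count the minimum state changes it requires (Fitch parsimony):
C1: 2; C2: 1; C3: 2; C4: 1; C5: 1; C6: 2.
Total tree length = 9.

9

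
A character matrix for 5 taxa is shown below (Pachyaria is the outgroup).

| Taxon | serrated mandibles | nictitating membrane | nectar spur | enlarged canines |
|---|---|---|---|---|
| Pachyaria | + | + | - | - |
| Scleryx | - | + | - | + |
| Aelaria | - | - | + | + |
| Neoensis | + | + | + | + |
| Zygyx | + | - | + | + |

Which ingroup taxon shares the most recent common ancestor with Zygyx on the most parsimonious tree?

Character polarity is set by the outgroup: the derived state is whichever differs from the outgroup's state, so for serrated mandibles, nictitating membrane the derived state is '-', and for the remaining characters it is '+'.
serrated mandibles groups Aelaria and Scleryx, which is incompatible with the clades supported by the remaining characters; treating it as convergent (homoplasy) costs fewer steps than any alternative tree.
Only Aelaria and Zygyx show the derived state '-' for nictitating membrane, supporting them as a clade.
nectar spur: derived state '+' in Aelaria, Neoensis, and Zygyx only — synapomorphy for {Aelaria, Neoensis, Zygyx}.
All ingroup taxa share the derived state '+' for enlarged canines; it defines the ingroup but does not resolve relationships within it.
Most parsimonious ingroup topology: (Scleryx,((Aelaria,Zygyx),Neoensis)).
Zygyx and Aelaria form a cherry on this tree, so they are sister taxa.

Aelaria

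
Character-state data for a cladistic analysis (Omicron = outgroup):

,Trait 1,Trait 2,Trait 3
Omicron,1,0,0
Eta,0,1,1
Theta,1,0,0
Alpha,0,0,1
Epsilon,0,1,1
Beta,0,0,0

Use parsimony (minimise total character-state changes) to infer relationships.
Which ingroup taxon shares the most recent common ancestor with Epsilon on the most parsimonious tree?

Character polarity is set by the outgroup: the derived state is whichever differs from the outgroup's state, so for Trait 1 the derived state is '0', and for the remaining characters it is '1'.
Trait 1 (derived state '0') is shared by Alpha, Beta, Epsilon, and Eta — a synapomorphy uniting that clade.
Only Epsilon and Eta show the derived state '1' for Trait 2, supporting them as a clade.
Trait 3 (derived state '1') is shared by Alpha, Epsilon, and Eta — a synapomorphy uniting that clade.
Most parsimonious ingroup topology: (((Alpha,(Eta,Epsilon)),Beta),Theta).
Epsilon and Eta form a cherry on this tree, so they are sister taxa.

Eta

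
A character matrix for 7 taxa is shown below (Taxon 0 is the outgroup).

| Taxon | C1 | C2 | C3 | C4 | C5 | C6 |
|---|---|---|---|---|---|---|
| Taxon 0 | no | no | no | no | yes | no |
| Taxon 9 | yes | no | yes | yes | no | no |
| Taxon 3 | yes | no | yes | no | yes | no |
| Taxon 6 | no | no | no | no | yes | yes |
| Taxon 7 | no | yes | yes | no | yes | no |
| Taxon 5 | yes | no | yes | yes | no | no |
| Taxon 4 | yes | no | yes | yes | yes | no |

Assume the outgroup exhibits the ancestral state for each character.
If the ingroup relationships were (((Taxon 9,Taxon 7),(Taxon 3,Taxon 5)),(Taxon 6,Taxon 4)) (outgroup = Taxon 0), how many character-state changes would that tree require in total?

12

Map each character onto (((Taxon 9,Taxon 7),(Taxon 3,Taxon 5)),(Taxon 6,Taxon 4)) (rooted by Taxon 0) and count the minimum state changes it requires (Fitch parsimony):
C1: 3; C2: 1; C3: 2; C4: 3; C5: 2; C6: 1.
Total tree length = 12.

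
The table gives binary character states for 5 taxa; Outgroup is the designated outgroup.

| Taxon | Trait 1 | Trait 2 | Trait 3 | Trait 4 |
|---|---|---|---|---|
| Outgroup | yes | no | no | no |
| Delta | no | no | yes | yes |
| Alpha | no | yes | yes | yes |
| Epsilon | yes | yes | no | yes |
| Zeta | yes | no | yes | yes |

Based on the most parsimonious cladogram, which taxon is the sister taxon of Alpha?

Character polarity is set by the outgroup: the derived state is whichever differs from the outgroup's state, so for Trait 1 the derived state is 'no', and for the remaining characters it is 'yes'.
Only Alpha and Delta show the derived state 'no' for Trait 1, supporting them as a clade.
Trait 2 (state 'yes') occurs in Alpha and Epsilon but conflicts with the nesting implied by the other characters — most parsimoniously interpreted as homoplasy.
Only Alpha, Delta, and Zeta show the derived state 'yes' for Trait 3, supporting them as a clade.
All ingroup taxa share the derived state 'yes' for Trait 4; it defines the ingroup but does not resolve relationships within it.
Most parsimonious ingroup topology: (((Delta,Alpha),Zeta),Epsilon).
Alpha and Delta form a cherry on this tree, so they are sister taxa.

Delta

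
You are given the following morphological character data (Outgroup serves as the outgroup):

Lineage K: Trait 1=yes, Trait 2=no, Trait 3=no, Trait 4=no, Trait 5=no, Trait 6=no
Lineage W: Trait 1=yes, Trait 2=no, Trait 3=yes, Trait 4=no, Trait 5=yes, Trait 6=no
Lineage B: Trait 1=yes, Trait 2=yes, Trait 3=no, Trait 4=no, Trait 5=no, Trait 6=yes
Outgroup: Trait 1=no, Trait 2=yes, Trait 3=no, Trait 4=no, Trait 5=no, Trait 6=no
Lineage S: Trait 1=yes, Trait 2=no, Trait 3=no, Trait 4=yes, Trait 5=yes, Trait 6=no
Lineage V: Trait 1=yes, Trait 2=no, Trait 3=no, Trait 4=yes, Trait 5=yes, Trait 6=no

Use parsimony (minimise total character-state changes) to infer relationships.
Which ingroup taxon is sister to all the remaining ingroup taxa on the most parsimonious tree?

Lineage B

Character polarity is set by the outgroup: the derived state is whichever differs from the outgroup's state, so for Trait 2 the derived state is 'no', and for the remaining characters it is 'yes'.
Trait 1 (derived state 'yes') is shared by all ingroup taxa — unites the whole ingroup.
Trait 2: derived state 'no' in Lineage K, Lineage S, Lineage V, and Lineage W only — synapomorphy for {Lineage K, Lineage S, Lineage V, Lineage W}.
Trait 3 (derived state 'yes') is unique to Lineage W (autapomorphy; uninformative for grouping).
Trait 4: derived state 'yes' in Lineage S and Lineage V only — synapomorphy for {Lineage S, Lineage V}.
Only Lineage S, Lineage V, and Lineage W show the derived state 'yes' for Trait 5, supporting them as a clade.
Trait 6: derived state 'yes' in Lineage B only — an autapomorphy, so it tells us nothing about relationships among taxa.
Most parsimonious ingroup topology: (Lineage B,((Lineage W,(Lineage S,Lineage V)),Lineage K)).
Lineage B is sister to the clade containing all other ingroup taxa, so it is the earliest-diverging (most basal) ingroup lineage.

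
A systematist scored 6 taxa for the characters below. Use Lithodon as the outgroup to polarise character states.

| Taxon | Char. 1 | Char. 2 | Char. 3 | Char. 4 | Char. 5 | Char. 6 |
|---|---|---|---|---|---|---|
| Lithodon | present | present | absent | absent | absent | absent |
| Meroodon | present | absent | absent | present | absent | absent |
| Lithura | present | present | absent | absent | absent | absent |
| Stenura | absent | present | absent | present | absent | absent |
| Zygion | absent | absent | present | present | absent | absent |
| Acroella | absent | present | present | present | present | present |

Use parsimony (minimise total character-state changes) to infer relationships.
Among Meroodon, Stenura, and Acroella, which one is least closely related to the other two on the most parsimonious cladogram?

Meroodon

Character polarity is set by the outgroup: the derived state is whichever differs from the outgroup's state, so for Char. 1, Char. 2 the derived state is 'absent', and for the remaining characters it is 'present'.
Char. 1: derived state 'absent' in Acroella, Stenura, and Zygion only — synapomorphy for {Acroella, Stenura, Zygion}.
Char. 2 groups Meroodon and Zygion, which is incompatible with the clades supported by the remaining characters; treating it as convergent (homoplasy) costs fewer steps than any alternative tree.
Char. 3: derived state 'present' in Acroella and Zygion only — synapomorphy for {Acroella, Zygion}.
Char. 4: derived state 'present' in Acroella, Meroodon, Stenura, and Zygion only — synapomorphy for {Acroella, Meroodon, Stenura, Zygion}.
Char. 5: derived state 'present' in Acroella only — an autapomorphy, so it tells us nothing about relationships among taxa.
Char. 6: derived state 'present' in Acroella only — an autapomorphy, so it tells us nothing about relationships among taxa.
Most parsimonious ingroup topology: ((Meroodon,(Stenura,(Zygion,Acroella))),Lithura).
Stenura and Acroella share a more recent common ancestor with each other than either does with Meroodon, so Meroodon is the least closely related of the three.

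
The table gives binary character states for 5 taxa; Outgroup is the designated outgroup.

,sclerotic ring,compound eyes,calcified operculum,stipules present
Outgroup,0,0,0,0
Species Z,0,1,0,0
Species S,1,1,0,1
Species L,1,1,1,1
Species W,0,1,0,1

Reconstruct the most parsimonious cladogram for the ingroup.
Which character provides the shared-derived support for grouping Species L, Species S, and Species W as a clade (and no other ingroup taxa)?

The outgroup has state '0' for every character, so '1' is the derived state throughout.
Only Species L and Species S show the derived state '1' for sclerotic ring, supporting them as a clade.
All ingroup taxa share the derived state '1' for compound eyes; it defines the ingroup but does not resolve relationships within it.
calcified operculum (derived state '1') is unique to Species L (autapomorphy; uninformative for grouping).
stipules present (derived state '1') is shared by Species L, Species S, and Species W — a synapomorphy uniting that clade.
Most parsimonious ingroup topology: (Species Z,((Species S,Species L),Species W)).
The clade {Species L, Species S, Species W} is supported by stipules present: its derived state '1' occurs in exactly those taxa and in no other taxon (including the outgroup).

stipules present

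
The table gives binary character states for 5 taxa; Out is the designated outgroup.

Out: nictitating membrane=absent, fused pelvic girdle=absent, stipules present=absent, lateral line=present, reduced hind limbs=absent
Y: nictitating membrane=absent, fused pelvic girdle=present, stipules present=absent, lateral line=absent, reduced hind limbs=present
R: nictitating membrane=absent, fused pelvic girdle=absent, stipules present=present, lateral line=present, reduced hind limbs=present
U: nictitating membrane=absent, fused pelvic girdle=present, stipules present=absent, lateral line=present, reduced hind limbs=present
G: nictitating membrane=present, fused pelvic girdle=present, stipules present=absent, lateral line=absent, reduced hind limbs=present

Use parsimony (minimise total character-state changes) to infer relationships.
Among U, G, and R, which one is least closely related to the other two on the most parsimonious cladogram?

Character polarity is set by the outgroup: the derived state is whichever differs from the outgroup's state, so for lateral line the derived state is 'absent', and for the remaining characters it is 'present'.
nictitating membrane: derived state 'present' in G only — an autapomorphy, so it tells us nothing about relationships among taxa.
Only G, U, and Y show the derived state 'present' for fused pelvic girdle, supporting them as a clade.
stipules present: derived state 'present' in R only — an autapomorphy, so it tells us nothing about relationships among taxa.
lateral line: derived state 'absent' in G and Y only — synapomorphy for {G, Y}.
All ingroup taxa share the derived state 'present' for reduced hind limbs; it defines the ingroup but does not resolve relationships within it.
Most parsimonious ingroup topology: (((Y,G),U),R).
G and U share a more recent common ancestor with each other than either does with R, so R is the least closely related of the three.

R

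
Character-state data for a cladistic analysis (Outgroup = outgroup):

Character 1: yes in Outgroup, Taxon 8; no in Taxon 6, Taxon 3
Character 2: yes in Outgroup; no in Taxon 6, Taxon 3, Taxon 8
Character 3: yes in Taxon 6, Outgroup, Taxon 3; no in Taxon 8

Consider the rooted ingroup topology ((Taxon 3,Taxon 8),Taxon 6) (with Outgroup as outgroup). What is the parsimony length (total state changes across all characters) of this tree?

4

Map each character onto ((Taxon 3,Taxon 8),Taxon 6) (rooted by Outgroup) and count the minimum state changes it requires (Fitch parsimony):
Character 1: 2; Character 2: 1; Character 3: 1.
Total tree length = 4.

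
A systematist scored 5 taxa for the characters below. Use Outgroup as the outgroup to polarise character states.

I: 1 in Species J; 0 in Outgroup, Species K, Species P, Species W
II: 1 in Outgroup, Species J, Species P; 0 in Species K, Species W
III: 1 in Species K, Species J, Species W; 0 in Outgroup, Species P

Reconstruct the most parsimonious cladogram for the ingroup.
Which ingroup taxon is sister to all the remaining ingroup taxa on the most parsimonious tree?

Species P

Character polarity is set by the outgroup: the derived state is whichever differs from the outgroup's state, so for II the derived state is '0', and for the remaining characters it is '1'.
I: derived state '1' in Species J only — an autapomorphy, so it tells us nothing about relationships among taxa.
II: derived state '0' in Species K and Species W only — synapomorphy for {Species K, Species W}.
III (derived state '1') is shared by Species J, Species K, and Species W — a synapomorphy uniting that clade.
Most parsimonious ingroup topology: (((Species K,Species W),Species J),Species P).
Species P is sister to the clade containing all other ingroup taxa, so it is the earliest-diverging (most basal) ingroup lineage.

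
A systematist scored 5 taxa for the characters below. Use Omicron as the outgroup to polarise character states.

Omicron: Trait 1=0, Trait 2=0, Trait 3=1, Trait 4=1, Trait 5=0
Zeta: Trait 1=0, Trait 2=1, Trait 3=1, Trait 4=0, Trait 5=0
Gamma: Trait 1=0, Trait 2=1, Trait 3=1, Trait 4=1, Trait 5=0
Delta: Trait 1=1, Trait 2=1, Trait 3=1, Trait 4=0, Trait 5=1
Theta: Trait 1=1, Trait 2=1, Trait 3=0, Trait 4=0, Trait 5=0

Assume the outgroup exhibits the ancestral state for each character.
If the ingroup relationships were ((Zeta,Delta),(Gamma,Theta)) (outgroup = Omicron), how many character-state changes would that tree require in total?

7

Map each character onto ((Zeta,Delta),(Gamma,Theta)) (rooted by Omicron) and count the minimum state changes it requires (Fitch parsimony):
Trait 1: 2; Trait 2: 1; Trait 3: 1; Trait 4: 2; Trait 5: 1.
Total tree length = 7.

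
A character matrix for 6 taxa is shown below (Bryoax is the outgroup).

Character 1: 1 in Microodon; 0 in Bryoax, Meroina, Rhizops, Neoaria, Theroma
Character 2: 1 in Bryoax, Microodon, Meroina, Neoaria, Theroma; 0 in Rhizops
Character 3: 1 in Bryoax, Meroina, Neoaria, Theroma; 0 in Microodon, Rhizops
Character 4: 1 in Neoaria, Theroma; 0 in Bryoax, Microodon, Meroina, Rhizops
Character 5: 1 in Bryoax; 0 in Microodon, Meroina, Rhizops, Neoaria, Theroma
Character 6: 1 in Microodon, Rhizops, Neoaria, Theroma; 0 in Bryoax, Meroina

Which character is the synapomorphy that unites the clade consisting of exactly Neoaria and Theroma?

Character 4

Character polarity is set by the outgroup: the derived state is whichever differs from the outgroup's state, so for Character 2, Character 3, Character 5 the derived state is '0', and for the remaining characters it is '1'.
Character 1 (derived state '1') is unique to Microodon (autapomorphy; uninformative for grouping).
Character 2 (derived state '0') is unique to Rhizops (autapomorphy; uninformative for grouping).
Only Microodon and Rhizops show the derived state '0' for Character 3, supporting them as a clade.
Character 4 (derived state '1') is shared by Neoaria and Theroma — a synapomorphy uniting that clade.
Character 5 (derived state '0') is shared by all ingroup taxa — unites the whole ingroup.
Only Microodon, Neoaria, Rhizops, and Theroma show the derived state '1' for Character 6, supporting them as a clade.
Most parsimonious ingroup topology: (((Microodon,Rhizops),(Neoaria,Theroma)),Meroina).
The clade {Neoaria, Theroma} is supported by Character 4: its derived state '1' occurs in exactly those taxa and in no other taxon (including the outgroup).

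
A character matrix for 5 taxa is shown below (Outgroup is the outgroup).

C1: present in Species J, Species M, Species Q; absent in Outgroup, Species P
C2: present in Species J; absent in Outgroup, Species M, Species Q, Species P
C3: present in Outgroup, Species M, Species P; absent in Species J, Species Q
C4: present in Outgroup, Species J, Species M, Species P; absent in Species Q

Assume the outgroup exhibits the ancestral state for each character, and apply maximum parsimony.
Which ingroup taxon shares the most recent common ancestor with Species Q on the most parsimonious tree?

Character polarity is set by the outgroup: the derived state is whichever differs from the outgroup's state, so for C3, C4 the derived state is 'absent', and for the remaining characters it is 'present'.
C1: derived state 'present' in Species J, Species M, and Species Q only — synapomorphy for {Species J, Species M, Species Q}.
C2: derived state 'present' in Species J only — an autapomorphy, so it tells us nothing about relationships among taxa.
C3 (derived state 'absent') is shared by Species J and Species Q — a synapomorphy uniting that clade.
C4: derived state 'absent' in Species Q only — an autapomorphy, so it tells us nothing about relationships among taxa.
Most parsimonious ingroup topology: (((Species J,Species Q),Species M),Species P).
Species Q and Species J form a cherry on this tree, so they are sister taxa.

Species J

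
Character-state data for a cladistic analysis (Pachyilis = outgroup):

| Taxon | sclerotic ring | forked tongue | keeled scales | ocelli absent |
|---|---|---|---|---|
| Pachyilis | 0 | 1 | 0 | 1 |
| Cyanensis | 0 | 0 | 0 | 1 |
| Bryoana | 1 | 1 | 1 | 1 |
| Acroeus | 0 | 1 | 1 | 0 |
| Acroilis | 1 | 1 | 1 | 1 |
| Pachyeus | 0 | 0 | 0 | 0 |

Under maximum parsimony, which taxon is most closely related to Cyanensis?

Pachyeus

Character polarity is set by the outgroup: the derived state is whichever differs from the outgroup's state, so for forked tongue, ocelli absent the derived state is '0', and for the remaining characters it is '1'.
sclerotic ring (derived state '1') is shared by Acroilis and Bryoana — a synapomorphy uniting that clade.
forked tongue: derived state '0' in Cyanensis and Pachyeus only — synapomorphy for {Cyanensis, Pachyeus}.
Only Acroeus, Acroilis, and Bryoana show the derived state '1' for keeled scales, supporting them as a clade.
ocelli absent (state '0') occurs in Acroeus and Pachyeus but conflicts with the nesting implied by the other characters — most parsimoniously interpreted as homoplasy.
Most parsimonious ingroup topology: ((Cyanensis,Pachyeus),((Bryoana,Acroilis),Acroeus)).
Cyanensis and Pachyeus form a cherry on this tree, so they are sister taxa.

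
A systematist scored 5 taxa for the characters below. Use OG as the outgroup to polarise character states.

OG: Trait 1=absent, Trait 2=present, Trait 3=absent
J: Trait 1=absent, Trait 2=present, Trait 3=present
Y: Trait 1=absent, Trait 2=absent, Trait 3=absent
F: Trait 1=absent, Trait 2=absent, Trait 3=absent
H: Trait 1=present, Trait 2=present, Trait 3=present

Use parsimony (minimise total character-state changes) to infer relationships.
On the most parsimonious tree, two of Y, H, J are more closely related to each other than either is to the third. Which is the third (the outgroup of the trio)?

Y

Character polarity is set by the outgroup: the derived state is whichever differs from the outgroup's state, so for Trait 2 the derived state is 'absent', and for the remaining characters it is 'present'.
Trait 1: derived state 'present' in H only — an autapomorphy, so it tells us nothing about relationships among taxa.
Only F and Y show the derived state 'absent' for Trait 2, supporting them as a clade.
Only H and J show the derived state 'present' for Trait 3, supporting them as a clade.
Most parsimonious ingroup topology: ((J,H),(Y,F)).
J and H share a more recent common ancestor with each other than either does with Y, so Y is the least closely related of the three.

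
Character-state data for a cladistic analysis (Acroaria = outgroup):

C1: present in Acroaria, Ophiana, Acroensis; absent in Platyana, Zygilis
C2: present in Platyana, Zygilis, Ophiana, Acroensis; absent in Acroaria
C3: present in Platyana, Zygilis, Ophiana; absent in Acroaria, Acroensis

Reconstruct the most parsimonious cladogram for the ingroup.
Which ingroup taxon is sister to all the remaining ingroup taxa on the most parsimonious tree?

Character polarity is set by the outgroup: the derived state is whichever differs from the outgroup's state, so for C1 the derived state is 'absent', and for the remaining characters it is 'present'.
C1 (derived state 'absent') is shared by Platyana and Zygilis — a synapomorphy uniting that clade.
C2 (derived state 'present') is shared by all ingroup taxa — unites the whole ingroup.
C3: derived state 'present' in Ophiana, Platyana, and Zygilis only — synapomorphy for {Ophiana, Platyana, Zygilis}.
Most parsimonious ingroup topology: (((Platyana,Zygilis),Ophiana),Acroensis).
Acroensis is sister to the clade containing all other ingroup taxa, so it is the earliest-diverging (most basal) ingroup lineage.

Acroensis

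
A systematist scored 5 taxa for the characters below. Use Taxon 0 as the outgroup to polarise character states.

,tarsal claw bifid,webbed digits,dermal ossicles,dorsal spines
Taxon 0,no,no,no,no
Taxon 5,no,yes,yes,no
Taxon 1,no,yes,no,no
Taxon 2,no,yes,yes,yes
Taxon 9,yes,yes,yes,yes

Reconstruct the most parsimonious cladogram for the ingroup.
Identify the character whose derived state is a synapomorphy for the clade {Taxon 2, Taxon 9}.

dorsal spines

The outgroup has state 'no' for every character, so 'yes' is the derived state throughout.
tarsal claw bifid: derived state 'yes' in Taxon 9 only — an autapomorphy, so it tells us nothing about relationships among taxa.
webbed digits (derived state 'yes') is shared by all ingroup taxa — unites the whole ingroup.
Only Taxon 2, Taxon 5, and Taxon 9 show the derived state 'yes' for dermal ossicles, supporting them as a clade.
Only Taxon 2 and Taxon 9 show the derived state 'yes' for dorsal spines, supporting them as a clade.
Most parsimonious ingroup topology: ((Taxon 5,(Taxon 2,Taxon 9)),Taxon 1).
The clade {Taxon 2, Taxon 9} is supported by dorsal spines: its derived state 'yes' occurs in exactly those taxa and in no other taxon (including the outgroup).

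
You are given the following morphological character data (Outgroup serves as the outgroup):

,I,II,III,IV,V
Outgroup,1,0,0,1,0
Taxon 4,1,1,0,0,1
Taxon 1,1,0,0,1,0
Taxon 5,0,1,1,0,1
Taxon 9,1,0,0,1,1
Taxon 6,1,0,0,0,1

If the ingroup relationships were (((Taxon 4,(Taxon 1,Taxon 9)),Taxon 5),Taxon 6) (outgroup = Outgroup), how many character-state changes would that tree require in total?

8

Map each character onto (((Taxon 4,(Taxon 1,Taxon 9)),Taxon 5),Taxon 6) (rooted by Outgroup) and count the minimum state changes it requires (Fitch parsimony):
I: 1; II: 2; III: 1; IV: 2; V: 2.
Total tree length = 8.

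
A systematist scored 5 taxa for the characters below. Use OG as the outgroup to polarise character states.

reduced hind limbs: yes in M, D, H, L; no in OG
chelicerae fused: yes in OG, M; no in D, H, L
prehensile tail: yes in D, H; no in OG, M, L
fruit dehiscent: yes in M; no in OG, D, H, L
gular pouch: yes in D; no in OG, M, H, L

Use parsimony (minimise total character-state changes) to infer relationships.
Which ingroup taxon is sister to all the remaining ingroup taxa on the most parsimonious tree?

Character polarity is set by the outgroup: the derived state is whichever differs from the outgroup's state, so for chelicerae fused the derived state is 'no', and for the remaining characters it is 'yes'.
reduced hind limbs (derived state 'yes') is shared by all ingroup taxa — unites the whole ingroup.
chelicerae fused: derived state 'no' in D, H, and L only — synapomorphy for {D, H, L}.
prehensile tail: derived state 'yes' in D and H only — synapomorphy for {D, H}.
fruit dehiscent: derived state 'yes' in M only — an autapomorphy, so it tells us nothing about relationships among taxa.
gular pouch: derived state 'yes' in D only — an autapomorphy, so it tells us nothing about relationships among taxa.
Most parsimonious ingroup topology: ((L,(D,H)),M).
M is sister to the clade containing all other ingroup taxa, so it is the earliest-diverging (most basal) ingroup lineage.

M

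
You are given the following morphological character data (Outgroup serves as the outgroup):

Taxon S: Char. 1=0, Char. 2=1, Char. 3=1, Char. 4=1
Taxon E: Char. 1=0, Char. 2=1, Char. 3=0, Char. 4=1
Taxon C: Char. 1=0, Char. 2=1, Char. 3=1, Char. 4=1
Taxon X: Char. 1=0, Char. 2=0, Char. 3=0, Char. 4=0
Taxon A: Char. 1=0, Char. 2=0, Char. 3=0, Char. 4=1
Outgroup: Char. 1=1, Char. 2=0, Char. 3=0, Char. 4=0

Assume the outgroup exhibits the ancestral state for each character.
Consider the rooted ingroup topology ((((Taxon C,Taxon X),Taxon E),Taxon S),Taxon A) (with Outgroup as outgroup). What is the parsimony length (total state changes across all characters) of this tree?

7

Map each character onto ((((Taxon C,Taxon X),Taxon E),Taxon S),Taxon A) (rooted by Outgroup) and count the minimum state changes it requires (Fitch parsimony):
Char. 1: 1; Char. 2: 2; Char. 3: 2; Char. 4: 2.
Total tree length = 7.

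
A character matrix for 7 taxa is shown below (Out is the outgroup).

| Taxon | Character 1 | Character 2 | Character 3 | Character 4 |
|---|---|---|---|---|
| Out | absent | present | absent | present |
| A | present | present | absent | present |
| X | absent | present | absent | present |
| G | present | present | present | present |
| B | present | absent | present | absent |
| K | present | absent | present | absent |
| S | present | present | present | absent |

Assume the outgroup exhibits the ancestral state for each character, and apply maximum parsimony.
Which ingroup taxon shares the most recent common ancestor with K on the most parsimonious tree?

Character polarity is set by the outgroup: the derived state is whichever differs from the outgroup's state, so for Character 2, Character 4 the derived state is 'absent', and for the remaining characters it is 'present'.
Character 1 (derived state 'present') is shared by A, B, G, K, and S — a synapomorphy uniting that clade.
Character 2 (derived state 'absent') is shared by B and K — a synapomorphy uniting that clade.
Character 3: derived state 'present' in B, G, K, and S only — synapomorphy for {B, G, K, S}.
Character 4 (derived state 'absent') is shared by B, K, and S — a synapomorphy uniting that clade.
Most parsimonious ingroup topology: ((A,(G,((B,K),S))),X).
K and B form a cherry on this tree, so they are sister taxa.

B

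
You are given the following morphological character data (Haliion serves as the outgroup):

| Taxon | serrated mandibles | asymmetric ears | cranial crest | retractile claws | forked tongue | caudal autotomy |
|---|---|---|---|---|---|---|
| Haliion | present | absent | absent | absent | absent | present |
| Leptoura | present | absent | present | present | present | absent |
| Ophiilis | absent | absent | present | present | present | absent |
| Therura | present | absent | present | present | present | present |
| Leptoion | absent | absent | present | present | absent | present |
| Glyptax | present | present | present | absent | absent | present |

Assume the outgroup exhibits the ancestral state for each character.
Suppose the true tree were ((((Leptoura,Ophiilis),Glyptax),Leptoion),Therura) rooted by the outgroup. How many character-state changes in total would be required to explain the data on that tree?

9

Map each character onto ((((Leptoura,Ophiilis),Glyptax),Leptoion),Therura) (rooted by Haliion) and count the minimum state changes it requires (Fitch parsimony):
serrated mandibles: 2; asymmetric ears: 1; cranial crest: 1; retractile claws: 2; forked tongue: 2; caudal autotomy: 1.
Total tree length = 9.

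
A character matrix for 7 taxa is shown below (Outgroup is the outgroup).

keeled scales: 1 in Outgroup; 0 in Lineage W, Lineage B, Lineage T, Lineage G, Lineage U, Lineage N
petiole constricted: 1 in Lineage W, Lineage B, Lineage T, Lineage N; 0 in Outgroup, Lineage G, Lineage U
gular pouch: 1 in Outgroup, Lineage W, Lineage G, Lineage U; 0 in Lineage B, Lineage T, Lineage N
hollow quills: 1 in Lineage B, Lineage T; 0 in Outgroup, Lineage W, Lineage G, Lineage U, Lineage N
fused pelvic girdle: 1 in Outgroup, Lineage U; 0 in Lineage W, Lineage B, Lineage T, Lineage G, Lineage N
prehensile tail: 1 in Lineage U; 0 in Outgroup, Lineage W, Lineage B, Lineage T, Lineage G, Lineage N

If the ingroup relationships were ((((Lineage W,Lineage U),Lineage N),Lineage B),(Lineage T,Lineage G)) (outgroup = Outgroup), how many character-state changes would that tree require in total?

12

Map each character onto ((((Lineage W,Lineage U),Lineage N),Lineage B),(Lineage T,Lineage G)) (rooted by Outgroup) and count the minimum state changes it requires (Fitch parsimony):
keeled scales: 1; petiole constricted: 3; gular pouch: 3; hollow quills: 2; fused pelvic girdle: 2; prehensile tail: 1.
Total tree length = 12.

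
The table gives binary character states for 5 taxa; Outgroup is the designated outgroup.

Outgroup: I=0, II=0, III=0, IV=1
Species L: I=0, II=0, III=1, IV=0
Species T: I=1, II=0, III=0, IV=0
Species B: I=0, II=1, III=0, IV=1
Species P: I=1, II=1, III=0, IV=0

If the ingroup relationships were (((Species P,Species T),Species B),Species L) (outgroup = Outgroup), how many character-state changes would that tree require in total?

Map each character onto (((Species P,Species T),Species B),Species L) (rooted by Outgroup) and count the minimum state changes it requires (Fitch parsimony):
I: 1; II: 2; III: 1; IV: 2.
Total tree length = 6.

6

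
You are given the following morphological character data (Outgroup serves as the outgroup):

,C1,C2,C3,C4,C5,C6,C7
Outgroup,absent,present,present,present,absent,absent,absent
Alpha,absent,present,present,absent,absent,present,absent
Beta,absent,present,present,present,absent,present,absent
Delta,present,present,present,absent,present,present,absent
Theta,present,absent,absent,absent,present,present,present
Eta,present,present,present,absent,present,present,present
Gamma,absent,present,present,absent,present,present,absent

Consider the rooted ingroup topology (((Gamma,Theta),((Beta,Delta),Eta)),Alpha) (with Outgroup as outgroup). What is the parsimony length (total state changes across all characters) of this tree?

12

Map each character onto (((Gamma,Theta),((Beta,Delta),Eta)),Alpha) (rooted by Outgroup) and count the minimum state changes it requires (Fitch parsimony):
C1: 3; C2: 1; C3: 1; C4: 2; C5: 2; C6: 1; C7: 2.
Total tree length = 12.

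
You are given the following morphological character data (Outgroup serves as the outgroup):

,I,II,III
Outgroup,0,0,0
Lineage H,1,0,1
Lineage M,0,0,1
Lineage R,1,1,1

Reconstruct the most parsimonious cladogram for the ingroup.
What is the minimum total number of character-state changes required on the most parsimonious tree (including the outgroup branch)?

The outgroup has state '0' for every character, so '1' is the derived state throughout.
I: derived state '1' in Lineage H and Lineage R only — synapomorphy for {Lineage H, Lineage R}.
II (derived state '1') is unique to Lineage R (autapomorphy; uninformative for grouping).
III (derived state '1') is shared by all ingroup taxa — unites the whole ingroup.
Most parsimonious ingroup topology: ((Lineage H,Lineage R),Lineage M).
Changes per character on this tree: I: 1; II: 1; III: 1.
Total = 3.

3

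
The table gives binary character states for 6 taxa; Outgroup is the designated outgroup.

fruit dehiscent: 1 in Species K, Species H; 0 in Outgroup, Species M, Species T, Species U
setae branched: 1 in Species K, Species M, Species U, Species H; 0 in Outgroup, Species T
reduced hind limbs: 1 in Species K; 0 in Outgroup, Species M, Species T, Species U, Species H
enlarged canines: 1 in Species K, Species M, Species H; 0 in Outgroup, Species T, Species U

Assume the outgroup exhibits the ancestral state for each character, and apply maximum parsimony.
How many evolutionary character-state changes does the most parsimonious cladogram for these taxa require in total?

4

The outgroup has state '0' for every character, so '1' is the derived state throughout.
fruit dehiscent: derived state '1' in Species H and Species K only — synapomorphy for {Species H, Species K}.
Only Species H, Species K, Species M, and Species U show the derived state '1' for setae branched, supporting them as a clade.
reduced hind limbs (derived state '1') is unique to Species K (autapomorphy; uninformative for grouping).
enlarged canines (derived state '1') is shared by Species H, Species K, and Species M — a synapomorphy uniting that clade.
Most parsimonious ingroup topology: ((((Species K,Species H),Species M),Species U),Species T).
Changes per character on this tree: fruit dehiscent: 1; setae branched: 1; reduced hind limbs: 1; enlarged canines: 1.
Total = 4.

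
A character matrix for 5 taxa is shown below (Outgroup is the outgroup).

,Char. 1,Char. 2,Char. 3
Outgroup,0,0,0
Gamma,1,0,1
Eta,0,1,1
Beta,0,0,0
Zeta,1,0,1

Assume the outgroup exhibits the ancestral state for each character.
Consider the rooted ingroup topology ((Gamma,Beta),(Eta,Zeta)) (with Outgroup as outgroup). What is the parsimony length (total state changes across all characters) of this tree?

5

Map each character onto ((Gamma,Beta),(Eta,Zeta)) (rooted by Outgroup) and count the minimum state changes it requires (Fitch parsimony):
Char. 1: 2; Char. 2: 1; Char. 3: 2.
Total tree length = 5.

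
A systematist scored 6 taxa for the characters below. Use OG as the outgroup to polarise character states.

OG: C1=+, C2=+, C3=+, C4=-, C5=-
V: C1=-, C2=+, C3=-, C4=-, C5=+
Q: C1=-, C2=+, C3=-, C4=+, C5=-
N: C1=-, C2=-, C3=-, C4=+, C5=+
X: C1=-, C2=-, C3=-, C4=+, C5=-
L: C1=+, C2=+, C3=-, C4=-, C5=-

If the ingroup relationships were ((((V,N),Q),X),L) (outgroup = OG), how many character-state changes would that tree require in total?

Map each character onto ((((V,N),Q),X),L) (rooted by OG) and count the minimum state changes it requires (Fitch parsimony):
C1: 1; C2: 2; C3: 1; C4: 2; C5: 1.
Total tree length = 7.

7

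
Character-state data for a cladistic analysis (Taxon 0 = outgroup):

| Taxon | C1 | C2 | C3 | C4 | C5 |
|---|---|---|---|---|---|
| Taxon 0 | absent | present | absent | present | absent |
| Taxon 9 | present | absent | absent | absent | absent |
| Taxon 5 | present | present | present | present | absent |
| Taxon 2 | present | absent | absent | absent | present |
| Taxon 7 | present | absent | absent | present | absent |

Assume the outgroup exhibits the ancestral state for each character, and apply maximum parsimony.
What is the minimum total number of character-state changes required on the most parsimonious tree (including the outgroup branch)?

5

Character polarity is set by the outgroup: the derived state is whichever differs from the outgroup's state, so for C2, C4 the derived state is 'absent', and for the remaining characters it is 'present'.
C1 (derived state 'present') is shared by all ingroup taxa — unites the whole ingroup.
Only Taxon 2, Taxon 7, and Taxon 9 show the derived state 'absent' for C2, supporting them as a clade.
C3: derived state 'present' in Taxon 5 only — an autapomorphy, so it tells us nothing about relationships among taxa.
Only Taxon 2 and Taxon 9 show the derived state 'absent' for C4, supporting them as a clade.
C5 (derived state 'present') is unique to Taxon 2 (autapomorphy; uninformative for grouping).
Most parsimonious ingroup topology: (((Taxon 9,Taxon 2),Taxon 7),Taxon 5).
Changes per character on this tree: C1: 1; C2: 1; C3: 1; C4: 1; C5: 1.
Total = 5.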